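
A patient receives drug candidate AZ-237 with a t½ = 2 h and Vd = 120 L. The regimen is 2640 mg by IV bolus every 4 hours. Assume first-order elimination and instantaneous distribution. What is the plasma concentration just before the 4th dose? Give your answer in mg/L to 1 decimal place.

f = (1/2)^(τ/t½) = (1/2)^(4/2) ≈ 0.2500.
C₀ = D/Vd = 2640/120 ≈ 22.000 mg/L.
Before the 4th dose, 3 doses have been given. Superposition: Cmin = C₀·(f + f² + … + f^3).
≈ 22.000 × (0.2500 + 0.0625 + 0.0156) ≈ 22.000 × 0.3281 ≈ 7.218 mg/L.

7.2 mg/L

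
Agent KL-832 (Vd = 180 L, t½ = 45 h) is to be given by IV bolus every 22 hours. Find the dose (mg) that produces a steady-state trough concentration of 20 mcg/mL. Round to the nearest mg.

τ/t½ = 22/45 ≈ 0.48889, so f = (1/2)^(22/45) ≈ 0.712574.
Cmin,ss = (D/Vd)·f/(1−f), so D = Cmin,ss·Vd·(1−f)/f.
D = 20 × 180 × (1−f)/f ≈ 20 × 180 × 0.40336 ≈ 1452.10 mg.

1452 mg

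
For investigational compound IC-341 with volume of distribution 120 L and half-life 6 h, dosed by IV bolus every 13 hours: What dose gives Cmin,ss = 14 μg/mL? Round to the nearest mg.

τ/t½ = 13/6 ≈ 2.1667, so f = (1/2)^(13/6) ≈ 0.222725.
Cmin,ss = (D/Vd)·f/(1−f), so D = Cmin,ss·Vd·(1−f)/f.
D = 14 × 120 × (1−f)/f ≈ 14 × 120 × 3.48984 ≈ 5862.93 mg.

5863 mg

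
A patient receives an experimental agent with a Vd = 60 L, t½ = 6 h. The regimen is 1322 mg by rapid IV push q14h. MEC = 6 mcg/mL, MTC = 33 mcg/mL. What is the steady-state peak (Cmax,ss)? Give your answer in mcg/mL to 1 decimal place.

k = ln2/t½ = ln2/6 ≈ 0.115525 h⁻¹; fraction remaining f = e^(−kτ) = e^(−0.115525×14) ≈ 0.1984.
Accumulation ratio R = 1/(1 − f) ≈ 1/0.8016 ≈ 1.2475.
Each bolus raises the concentration by D/Vd = 1322/60 ≈ 22.033 mcg/mL.
Steady-state peak Cmax,ss = C₀·R ≈ 22.033 × 1.2475 ≈ 27.486 mcg/mL.
Peak 27.5 mcg/mL vs MTC 33 mcg/mL: below toxic threshold.

27.5 mcg/mL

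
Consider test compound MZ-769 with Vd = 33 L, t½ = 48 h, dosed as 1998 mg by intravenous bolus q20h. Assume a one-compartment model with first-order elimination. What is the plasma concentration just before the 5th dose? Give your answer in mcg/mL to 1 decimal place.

f = (1/2)^(τ/t½) = (1/2)^(20/48) ≈ 0.7492.
C₀ = D/Vd = 1998/33 ≈ 60.545 mcg/mL.
Before the 5th dose, 4 doses have been given. Superposition: Cmin = C₀·(f + f² + … + f^4).
≈ 60.545 × (0.7492 + 0.5613 + 0.4205 + 0.3151) ≈ 60.545 × 2.0461 ≈ 123.881 mcg/mL.

123.9 mcg/mL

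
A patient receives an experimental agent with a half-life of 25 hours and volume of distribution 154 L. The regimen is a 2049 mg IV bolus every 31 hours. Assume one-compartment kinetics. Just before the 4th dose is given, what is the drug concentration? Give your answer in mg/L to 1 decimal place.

f = (1/2)^(τ/t½) = (1/2)^(31/25) ≈ 0.4234.
C₀ = D/Vd = 2049/154 ≈ 13.305 mg/L.
Before the 4th dose, 3 doses have been given. Superposition: Cmin = C₀·(f + f² + … + f^3).
≈ 13.305 × (0.4234 + 0.1793 + 0.0759) ≈ 13.305 × 0.6786 ≈ 9.029 mg/L.

9.0 mg/L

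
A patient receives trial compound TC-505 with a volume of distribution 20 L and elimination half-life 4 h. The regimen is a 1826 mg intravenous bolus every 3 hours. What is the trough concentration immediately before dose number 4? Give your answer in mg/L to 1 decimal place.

105.8 mg/L

f = (1/2)^(τ/t½) = (1/2)^(3/4) ≈ 0.5946.
C₀ = D/Vd = 1826/20 ≈ 91.300 mg/L.
Before the 4th dose, 3 doses have been given. Superposition: Cmin = C₀·(f + f² + … + f^3).
≈ 91.300 × (0.5946 + 0.3535 + 0.2102) ≈ 91.300 × 1.1583 ≈ 105.753 mg/L.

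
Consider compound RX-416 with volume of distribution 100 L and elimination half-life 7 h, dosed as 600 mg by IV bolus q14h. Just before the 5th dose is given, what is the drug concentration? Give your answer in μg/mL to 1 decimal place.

f = (1/2)^(τ/t½) = (1/2)^(14/7) ≈ 0.2500.
C₀ = D/Vd = 600/100 ≈ 6.000 μg/mL.
Before the 5th dose, 4 doses have been given. Superposition: Cmin = C₀·(f + f² + … + f^4).
≈ 6.000 × (0.2500 + 0.0625 + 0.0156 + 0.0039) ≈ 6.000 × 0.3320 ≈ 1.992 μg/mL.

2.0 μg/mL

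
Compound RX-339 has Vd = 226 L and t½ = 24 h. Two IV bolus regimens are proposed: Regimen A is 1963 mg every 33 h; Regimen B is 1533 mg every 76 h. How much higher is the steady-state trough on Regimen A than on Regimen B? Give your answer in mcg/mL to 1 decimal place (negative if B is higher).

4.6 mcg/mL

Regimen A: f = (1/2)^(33/24) ≈ 0.3856; Cmin,ss = (1963/226)·f/(1−f) ≈ 5.451 mcg/mL.
Regimen B: f = (1/2)^(76/24) ≈ 0.1114; Cmin,ss = (1533/226)·f/(1−f) ≈ 0.850 mcg/mL.
Difference ≈ 5.451 − 0.850 ≈ 4.601 mcg/mL.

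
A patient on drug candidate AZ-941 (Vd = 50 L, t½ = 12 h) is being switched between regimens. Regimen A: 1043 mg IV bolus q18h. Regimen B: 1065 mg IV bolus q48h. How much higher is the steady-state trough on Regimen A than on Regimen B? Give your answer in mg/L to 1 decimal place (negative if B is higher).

Regimen A: f = (1/2)^(18/12) ≈ 0.3536; Cmin,ss = (1043/50)·f/(1−f) ≈ 11.411 mg/L.
Regimen B: f = (1/2)^(48/12) ≈ 0.0625; Cmin,ss = (1065/50)·f/(1−f) ≈ 1.420 mg/L.
Difference ≈ 11.411 − 1.420 ≈ 9.991 mg/L.

10.0 mg/L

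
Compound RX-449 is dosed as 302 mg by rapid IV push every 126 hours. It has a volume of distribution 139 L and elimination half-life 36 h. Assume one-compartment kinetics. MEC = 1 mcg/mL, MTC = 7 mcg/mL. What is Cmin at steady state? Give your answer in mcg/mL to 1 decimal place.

0.2 mcg/mL

k = ln2/t½ = ln2/36 ≈ 0.019254 h⁻¹; fraction remaining f = e^(−kτ) = e^(−0.019254×126) ≈ 0.0884.
Each bolus raises the concentration by D/Vd = 302/139 ≈ 2.173 mcg/mL.
Steady-state trough Cmin,ss = C₀·f/(1−f) ≈ 2.173 × 0.0884/0.9116 ≈ 0.211 mcg/mL.
Trough 0.2 mcg/mL vs MEC 1 mcg/mL: subtherapeutic.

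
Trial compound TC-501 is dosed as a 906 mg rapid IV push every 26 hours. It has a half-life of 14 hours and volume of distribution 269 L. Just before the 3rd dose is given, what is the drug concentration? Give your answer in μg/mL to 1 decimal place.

f = (1/2)^(τ/t½) = (1/2)^(26/14) ≈ 0.2760.
C₀ = D/Vd = 906/269 ≈ 3.368 μg/mL.
Before the 3rd dose, 2 doses have been given. Superposition: Cmin = C₀·(f + f²).
≈ 3.368 × (0.2760 + 0.0762) ≈ 3.368 × 0.3522 ≈ 1.186 μg/mL.

1.2 μg/mL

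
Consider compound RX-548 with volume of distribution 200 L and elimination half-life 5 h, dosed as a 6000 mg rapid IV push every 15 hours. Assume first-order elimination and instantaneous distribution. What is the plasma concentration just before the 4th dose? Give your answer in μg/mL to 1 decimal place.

4.3 μg/mL

f = (1/2)^(τ/t½) = (1/2)^(15/5) ≈ 0.1250.
C₀ = D/Vd = 6000/200 ≈ 30.000 μg/mL.
Before the 4th dose, 3 doses have been given. Superposition: Cmin = C₀·(f + f² + … + f^3).
≈ 30.000 × (0.1250 + 0.0156 + 0.0020) ≈ 30.000 × 0.1426 ≈ 4.278 μg/mL.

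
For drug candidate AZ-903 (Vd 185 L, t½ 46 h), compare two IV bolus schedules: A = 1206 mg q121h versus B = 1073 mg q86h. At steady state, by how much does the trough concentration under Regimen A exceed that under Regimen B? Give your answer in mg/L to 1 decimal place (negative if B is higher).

-0.9 mg/L

Regimen A: f = (1/2)^(121/46) ≈ 0.1615; Cmin,ss = (1206/185)·f/(1−f) ≈ 1.256 mg/L.
Regimen B: f = (1/2)^(86/46) ≈ 0.2737; Cmin,ss = (1073/185)·f/(1−f) ≈ 2.186 mg/L.
Difference ≈ 1.256 − 2.186 ≈ -0.930 mg/L.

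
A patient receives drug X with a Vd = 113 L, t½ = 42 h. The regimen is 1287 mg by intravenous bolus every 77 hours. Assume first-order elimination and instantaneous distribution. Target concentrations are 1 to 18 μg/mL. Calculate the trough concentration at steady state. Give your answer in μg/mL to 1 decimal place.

4.4 μg/mL

τ/t½ = 77/42 ≈ 1.8333, so fraction remaining f = (1/2)^(77/42) ≈ 0.2806.
At steady state, accumulation factor R = 1/(1 − e^(−kτ)) ≈ 1.3900.
Single-dose peak C₀ = D/Vd = 1287/113 ≈ 11.389 μg/mL.
Steady-state peak Cmax,ss = C₀·R ≈ 11.389 × 1.3900 ≈ 15.831 μg/mL.
One interval later, Cmin,ss = Cmax,ss·e^(−kτ) ≈ 15.831 × 0.2806 ≈ 4.442 μg/mL.
Trough 4.4 μg/mL vs MEC 1 μg/mL: adequate.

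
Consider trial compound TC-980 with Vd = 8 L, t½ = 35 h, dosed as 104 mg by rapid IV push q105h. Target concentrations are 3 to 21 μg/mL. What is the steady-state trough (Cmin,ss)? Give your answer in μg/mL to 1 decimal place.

τ = 105 h = 3 half-lives, so f = (1/2)^3 = 0.125.
At steady state, R = 1/(1 − 0.125) = 8/7.
Single-dose peak C₀ = D/Vd = 104/8 = 13 μg/mL.
Steady-state peak Cmax,ss = C₀·R = 13 × 8/7 ≈ 14.857 μg/mL.
Steady-state trough Cmin,ss = Cmax,ss·f ≈ 14.857 × 0.125 ≈ 1.857 μg/mL.
Trough 1.9 μg/mL vs MEC 3 μg/mL: subtherapeutic.

1.9 μg/mL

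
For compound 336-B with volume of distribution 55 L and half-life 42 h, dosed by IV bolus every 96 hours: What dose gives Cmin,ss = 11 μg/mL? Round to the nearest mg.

τ/t½ = 96/42 ≈ 2.2857, so f = (1/2)^(96/42) ≈ 0.205084.
Cmin,ss = (D/Vd)·f/(1−f), so D = Cmin,ss·Vd·(1−f)/f.
D = 11 × 55 × (1−f)/f ≈ 11 × 55 × 3.87605 ≈ 2345.01 mg.

2345 mg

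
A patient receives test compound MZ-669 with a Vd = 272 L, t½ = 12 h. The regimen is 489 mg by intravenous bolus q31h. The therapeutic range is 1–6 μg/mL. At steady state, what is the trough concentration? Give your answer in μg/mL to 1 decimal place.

k = ln2/t½ = ln2/12 ≈ 0.057762 h⁻¹; fraction remaining f = e^(−kτ) = e^(−0.057762×31) ≈ 0.1669.
Single-dose peak C₀ = D/Vd = 489/272 ≈ 1.798 μg/mL.
Steady-state trough Cmin,ss = C₀·f/(1−f) ≈ 1.798 × 0.1669/0.8331 ≈ 0.360 μg/mL.
Trough 0.4 μg/mL vs MEC 1 μg/mL: subtherapeutic.

0.4 μg/mL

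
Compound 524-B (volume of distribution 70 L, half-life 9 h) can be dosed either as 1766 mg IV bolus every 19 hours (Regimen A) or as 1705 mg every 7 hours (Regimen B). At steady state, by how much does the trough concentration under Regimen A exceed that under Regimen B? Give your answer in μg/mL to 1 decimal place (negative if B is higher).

Regimen A: f = (1/2)^(19/9) ≈ 0.2315; Cmin,ss = (1766/70)·f/(1−f) ≈ 7.600 μg/mL.
Regimen B: f = (1/2)^(7/9) ≈ 0.5833; Cmin,ss = (1705/70)·f/(1−f) ≈ 34.095 μg/mL.
Difference ≈ 7.600 − 34.095 ≈ -26.495 μg/mL.

-26.5 μg/mL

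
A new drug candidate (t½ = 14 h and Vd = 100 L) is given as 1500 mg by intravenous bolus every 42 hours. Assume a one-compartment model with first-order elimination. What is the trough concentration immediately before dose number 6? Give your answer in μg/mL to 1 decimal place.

f = (1/2)^(τ/t½) = (1/2)^(42/14) ≈ 0.1250.
C₀ = D/Vd = 1500/100 ≈ 15.000 μg/mL.
Before the 6th dose, 5 doses have been given. Superposition: Cmin = C₀·(f + f² + … + f^5).
≈ 15.000 × (0.1250 + 0.0156 + 0.0020 + 0.0002 + 0.0000) ≈ 15.000 × 0.1428 ≈ 2.142 μg/mL.

2.1 μg/mL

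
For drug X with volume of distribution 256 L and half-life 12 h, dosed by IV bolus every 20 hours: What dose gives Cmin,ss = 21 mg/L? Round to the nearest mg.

11692 mg

τ/t½ = 20/12 ≈ 1.6667, so f = (1/2)^(20/12) ≈ 0.314980.
Cmin,ss = (D/Vd)·f/(1−f), so D = Cmin,ss·Vd·(1−f)/f.
D = 21 × 256 × (1−f)/f ≈ 21 × 256 × 2.17480 ≈ 11691.72 mg.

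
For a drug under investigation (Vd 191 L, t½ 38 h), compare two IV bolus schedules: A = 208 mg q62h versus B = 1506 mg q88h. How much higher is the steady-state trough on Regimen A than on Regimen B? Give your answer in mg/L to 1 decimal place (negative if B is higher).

-1.5 mg/L

Regimen A: f = (1/2)^(62/38) ≈ 0.3227; Cmin,ss = (208/191)·f/(1−f) ≈ 0.519 mg/L.
Regimen B: f = (1/2)^(88/38) ≈ 0.2009; Cmin,ss = (1506/191)·f/(1−f) ≈ 1.982 mg/L.
Difference ≈ 0.519 − 1.982 ≈ -1.463 mg/L.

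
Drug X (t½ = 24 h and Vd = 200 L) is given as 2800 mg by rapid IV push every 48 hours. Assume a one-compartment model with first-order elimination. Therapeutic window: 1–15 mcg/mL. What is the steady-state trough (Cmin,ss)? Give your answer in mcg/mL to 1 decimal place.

τ = 48 h = 2 half-lives, so f = (1/2)^2 = 0.25.
Accumulation ratio R = 1/(1 − f) = 1/0.75 = 4/3.
Single-dose peak C₀ = D/Vd = 2800/200 = 14 mcg/mL.
Steady-state peak Cmax,ss = C₀·R = 14 × 4/3 ≈ 18.667 mcg/mL.
Steady-state trough Cmin,ss = Cmax,ss·f ≈ 18.667 × 0.25 ≈ 4.667 mcg/mL.
Trough 4.7 mcg/mL vs MEC 1 mcg/mL: adequate.

4.7 mcg/mL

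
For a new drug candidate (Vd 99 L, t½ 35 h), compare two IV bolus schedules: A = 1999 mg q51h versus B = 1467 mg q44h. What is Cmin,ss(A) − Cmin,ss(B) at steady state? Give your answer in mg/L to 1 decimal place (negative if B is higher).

Regimen A: f = (1/2)^(51/35) ≈ 0.3642; Cmin,ss = (1999/99)·f/(1−f) ≈ 11.566 mg/L.
Regimen B: f = (1/2)^(44/35) ≈ 0.4184; Cmin,ss = (1467/99)·f/(1−f) ≈ 10.660 mg/L.
Difference ≈ 11.566 − 10.660 ≈ 0.906 mg/L.

0.9 mg/L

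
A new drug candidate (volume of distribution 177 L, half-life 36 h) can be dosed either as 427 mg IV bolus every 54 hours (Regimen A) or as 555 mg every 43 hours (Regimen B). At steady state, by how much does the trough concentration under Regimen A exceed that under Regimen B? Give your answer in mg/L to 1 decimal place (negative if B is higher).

-1.1 mg/L

Regimen A: f = (1/2)^(54/36) ≈ 0.3536; Cmin,ss = (427/177)·f/(1−f) ≈ 1.320 mg/L.
Regimen B: f = (1/2)^(43/36) ≈ 0.4370; Cmin,ss = (555/177)·f/(1−f) ≈ 2.434 mg/L.
Difference ≈ 1.320 − 2.434 ≈ -1.114 mg/L.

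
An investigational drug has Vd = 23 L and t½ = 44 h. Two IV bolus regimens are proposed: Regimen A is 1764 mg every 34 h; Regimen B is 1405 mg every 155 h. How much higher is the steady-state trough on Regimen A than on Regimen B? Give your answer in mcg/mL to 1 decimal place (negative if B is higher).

102.4 mcg/mL

Regimen A: f = (1/2)^(34/44) ≈ 0.5853; Cmin,ss = (1764/23)·f/(1−f) ≈ 108.247 mcg/mL.
Regimen B: f = (1/2)^(155/44) ≈ 0.0870; Cmin,ss = (1405/23)·f/(1−f) ≈ 5.821 mcg/mL.
Difference ≈ 108.247 − 5.821 ≈ 102.426 mcg/mL.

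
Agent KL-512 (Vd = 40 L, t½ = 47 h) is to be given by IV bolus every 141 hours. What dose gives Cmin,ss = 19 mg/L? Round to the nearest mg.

5320 mg

τ/t½ = 141/47 ≈ 3, so f = (1/2)^(141/47) ≈ 0.125000.
Cmin,ss = (D/Vd)·f/(1−f), so D = Cmin,ss·Vd·(1−f)/f.
D = 19 × 40 × (1−f)/f ≈ 19 × 40 × 7.00000 ≈ 5320.00 mg.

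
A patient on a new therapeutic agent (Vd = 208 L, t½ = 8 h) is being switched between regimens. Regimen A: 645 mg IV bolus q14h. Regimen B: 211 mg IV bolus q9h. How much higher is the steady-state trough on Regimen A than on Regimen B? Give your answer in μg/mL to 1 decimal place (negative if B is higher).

0.5 μg/mL

Regimen A: f = (1/2)^(14/8) ≈ 0.2973; Cmin,ss = (645/208)·f/(1−f) ≈ 1.312 μg/mL.
Regimen B: f = (1/2)^(9/8) ≈ 0.4585; Cmin,ss = (211/208)·f/(1−f) ≈ 0.859 μg/mL.
Difference ≈ 1.312 − 0.859 ≈ 0.453 μg/mL.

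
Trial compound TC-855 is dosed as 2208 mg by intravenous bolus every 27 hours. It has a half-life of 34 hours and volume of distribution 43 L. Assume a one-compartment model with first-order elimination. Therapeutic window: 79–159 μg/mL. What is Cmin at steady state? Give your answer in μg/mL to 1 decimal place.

k = ln2/t½ = ln2/34 ≈ 0.020387 h⁻¹; fraction remaining f = e^(−kτ) = e^(−0.020387×27) ≈ 0.5767.
Accumulation ratio R = 1/(1 − f) ≈ 1/0.4233 ≈ 2.3624.
Single-dose peak C₀ = D/Vd = 2208/43 ≈ 51.349 μg/mL.
Steady-state peak Cmax,ss = C₀·R ≈ 51.349 × 2.3624 ≈ 121.307 μg/mL.
One interval later, Cmin,ss = Cmax,ss·e^(−kτ) ≈ 121.307 × 0.5767 ≈ 69.958 μg/mL.
Trough 70.0 μg/mL vs MEC 79 μg/mL: subtherapeutic.

70.0 μg/mL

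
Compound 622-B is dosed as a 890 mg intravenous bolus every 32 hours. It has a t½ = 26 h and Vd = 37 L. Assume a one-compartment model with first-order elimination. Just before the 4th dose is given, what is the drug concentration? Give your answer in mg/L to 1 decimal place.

f = (1/2)^(τ/t½) = (1/2)^(32/26) ≈ 0.4261.
C₀ = D/Vd = 890/37 ≈ 24.054 mg/L.
Before the 4th dose, 3 doses have been given. Superposition: Cmin = C₀·(f + f² + … + f^3).
≈ 24.054 × (0.4261 + 0.1816 + 0.0774) ≈ 24.054 × 0.6851 ≈ 16.479 mg/L.

16.5 mg/L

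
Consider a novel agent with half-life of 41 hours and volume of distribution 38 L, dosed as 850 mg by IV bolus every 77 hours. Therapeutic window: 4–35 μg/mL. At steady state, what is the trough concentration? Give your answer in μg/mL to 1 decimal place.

8.4 μg/mL

Over one 77-h interval, 77/41 ≈ 1.878 half-lives elapse, leaving f ≈ 0.2721 of each dose.
Single-dose peak C₀ = D/Vd = 850/38 ≈ 22.368 μg/mL.
Steady-state trough Cmin,ss = C₀·f/(1−f) ≈ 22.368 × 0.2721/0.7279 ≈ 8.361 μg/mL.
Trough 8.4 μg/mL vs MEC 4 μg/mL: adequate.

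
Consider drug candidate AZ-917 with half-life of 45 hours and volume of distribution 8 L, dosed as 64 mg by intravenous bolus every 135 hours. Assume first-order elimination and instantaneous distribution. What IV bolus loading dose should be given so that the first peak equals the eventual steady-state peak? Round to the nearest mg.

73 mg

f = (1/2)^(135/45) ≈ 0.125000; accumulation ratio R = 1/(1−f) ≈ 1.14286.
Loading dose to hit Cmax,ss on first dose: D_load = D_maint·R ≈ 64 × 1.14286 ≈ 73.14 mg.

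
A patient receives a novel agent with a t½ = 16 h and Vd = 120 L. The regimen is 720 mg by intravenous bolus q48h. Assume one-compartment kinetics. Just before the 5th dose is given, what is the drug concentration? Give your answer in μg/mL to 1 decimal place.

0.9 μg/mL

f = (1/2)^(τ/t½) = (1/2)^(48/16) ≈ 0.1250.
C₀ = D/Vd = 720/120 ≈ 6.000 μg/mL.
Before the 5th dose, 4 doses have been given. Superposition: Cmin = C₀·(f + f² + … + f^4).
≈ 6.000 × (0.1250 + 0.0156 + 0.0020 + 0.0002) ≈ 6.000 × 0.1428 ≈ 0.857 μg/mL.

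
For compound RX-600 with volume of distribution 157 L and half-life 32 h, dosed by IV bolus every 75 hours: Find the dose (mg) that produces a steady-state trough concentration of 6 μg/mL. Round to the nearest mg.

3840 mg

τ/t½ = 75/32 ≈ 2.3438, so f = (1/2)^(75/32) ≈ 0.196998.
Cmin,ss = (D/Vd)·f/(1−f), so D = Cmin,ss·Vd·(1−f)/f.
D = 6 × 157 × (1−f)/f ≈ 6 × 157 × 4.07619 ≈ 3839.77 mg.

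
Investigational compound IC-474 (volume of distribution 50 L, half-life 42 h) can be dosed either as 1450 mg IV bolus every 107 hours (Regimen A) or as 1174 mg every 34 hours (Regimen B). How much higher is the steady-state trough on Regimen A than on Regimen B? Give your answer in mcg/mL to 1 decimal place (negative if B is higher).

-25.2 mcg/mL

Regimen A: f = (1/2)^(107/42) ≈ 0.1710; Cmin,ss = (1450/50)·f/(1−f) ≈ 5.982 mcg/mL.
Regimen B: f = (1/2)^(34/42) ≈ 0.5706; Cmin,ss = (1174/50)·f/(1−f) ≈ 31.201 mcg/mL.
Difference ≈ 5.982 − 31.201 ≈ -25.219 mcg/mL.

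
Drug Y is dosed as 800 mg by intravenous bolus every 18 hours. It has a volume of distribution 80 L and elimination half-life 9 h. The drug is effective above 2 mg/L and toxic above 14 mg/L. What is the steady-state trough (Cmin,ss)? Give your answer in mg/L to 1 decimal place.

3.3 mg/L

The dosing interval is 2 half-lives, so f = 2^(−2) = 0.25.
Accumulation ratio R = 1/(1 − f) = 1/0.75 = 4/3.
Single-dose peak C₀ = D/Vd = 800/80 = 10 mg/L.
Steady-state peak Cmax,ss = C₀·R = 10 × 4/3 ≈ 13.333 mg/L.
Steady-state trough Cmin,ss = Cmax,ss·f ≈ 13.333 × 0.25 ≈ 3.333 mg/L.
Trough 3.3 mg/L vs MEC 2 mg/L: adequate.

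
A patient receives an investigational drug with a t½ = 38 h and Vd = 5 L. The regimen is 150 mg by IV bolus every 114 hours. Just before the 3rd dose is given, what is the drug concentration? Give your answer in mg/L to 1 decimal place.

f = (1/2)^(τ/t½) = (1/2)^(114/38) ≈ 0.1250.
C₀ = D/Vd = 150/5 ≈ 30.000 mg/L.
Before the 3rd dose, 2 doses have been given. Superposition: Cmin = C₀·(f + f²).
≈ 30.000 × (0.1250 + 0.0156) ≈ 30.000 × 0.1406 ≈ 4.218 mg/L.

4.2 mg/L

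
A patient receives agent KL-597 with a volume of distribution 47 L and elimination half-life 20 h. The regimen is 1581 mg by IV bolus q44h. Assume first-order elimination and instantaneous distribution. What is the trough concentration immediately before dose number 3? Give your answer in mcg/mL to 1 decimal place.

f = (1/2)^(τ/t½) = (1/2)^(44/20) ≈ 0.2176.
C₀ = D/Vd = 1581/47 ≈ 33.638 mcg/mL.
Before the 3rd dose, 2 doses have been given. Superposition: Cmin = C₀·(f + f²).
≈ 33.638 × (0.2176 + 0.0473) ≈ 33.638 × 0.2649 ≈ 8.911 mcg/mL.

8.9 mcg/mL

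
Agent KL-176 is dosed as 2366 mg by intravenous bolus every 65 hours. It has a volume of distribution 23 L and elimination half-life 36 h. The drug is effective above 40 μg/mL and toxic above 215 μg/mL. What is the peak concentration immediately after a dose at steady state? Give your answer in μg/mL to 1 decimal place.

144.1 μg/mL

k = ln2/t½ = ln2/36 ≈ 0.019254 h⁻¹; fraction remaining f = e^(−kτ) = e^(−0.019254×65) ≈ 0.2861.
Accumulation ratio R = 1/(1 − f) ≈ 1/0.7139 ≈ 1.4008.
Each bolus raises the concentration by D/Vd = 2366/23 ≈ 102.870 μg/mL.
Steady-state peak Cmax,ss = C₀·R ≈ 102.870 × 1.4008 ≈ 144.100 μg/mL.
Peak 144.1 μg/mL vs MTC 215 μg/mL: below toxic threshold.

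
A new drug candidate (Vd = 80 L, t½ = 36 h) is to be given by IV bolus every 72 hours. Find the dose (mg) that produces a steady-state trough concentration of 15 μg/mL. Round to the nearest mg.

3600 mg

τ/t½ = 72/36 ≈ 2, so f = (1/2)^(72/36) ≈ 0.250000.
Cmin,ss = (D/Vd)·f/(1−f), so D = Cmin,ss·Vd·(1−f)/f.
D = 15 × 80 × (1−f)/f ≈ 15 × 80 × 3.00000 ≈ 3600.00 mg.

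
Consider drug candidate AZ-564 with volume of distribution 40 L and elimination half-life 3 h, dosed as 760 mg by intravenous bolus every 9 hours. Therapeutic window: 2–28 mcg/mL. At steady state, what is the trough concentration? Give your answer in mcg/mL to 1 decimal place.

The dosing interval is 3 half-lives, so f = 2^(−3) = 0.125.
Accumulation ratio R = 1/(1 − f) = 1/0.875 = 8/7.
Single-dose peak C₀ = D/Vd = 760/40 = 19 mcg/mL.
Steady-state peak Cmax,ss = C₀·R = 19 × 8/7 ≈ 21.714 mcg/mL.
Steady-state trough Cmin,ss = Cmax,ss·f ≈ 21.714 × 0.125 ≈ 2.714 mcg/mL.
Trough 2.7 mcg/mL vs MEC 2 mcg/mL: adequate.

2.7 mcg/mL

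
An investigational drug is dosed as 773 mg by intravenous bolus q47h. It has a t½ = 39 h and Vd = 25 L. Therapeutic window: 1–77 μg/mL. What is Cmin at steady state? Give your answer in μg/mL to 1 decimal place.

23.7 μg/mL

Over one 47-h interval, 47/39 ≈ 1.2051 half-lives elapse, leaving f ≈ 0.4337 of each dose.
Each bolus raises the concentration by D/Vd = 773/25 ≈ 30.920 μg/mL.
Steady-state trough Cmin,ss = C₀·f/(1−f) ≈ 30.920 × 0.4337/0.5663 ≈ 23.680 μg/mL.
Trough 23.7 μg/mL vs MEC 1 μg/mL: adequate.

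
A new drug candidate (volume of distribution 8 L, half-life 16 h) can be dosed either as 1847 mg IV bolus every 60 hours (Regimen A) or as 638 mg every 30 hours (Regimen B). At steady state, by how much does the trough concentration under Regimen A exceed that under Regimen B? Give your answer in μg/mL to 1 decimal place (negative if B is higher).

-11.4 μg/mL

Regimen A: f = (1/2)^(60/16) ≈ 0.0743; Cmin,ss = (1847/8)·f/(1−f) ≈ 18.531 μg/mL.
Regimen B: f = (1/2)^(30/16) ≈ 0.2726; Cmin,ss = (638/8)·f/(1−f) ≈ 29.887 μg/mL.
Difference ≈ 18.531 − 29.887 ≈ -11.356 μg/mL.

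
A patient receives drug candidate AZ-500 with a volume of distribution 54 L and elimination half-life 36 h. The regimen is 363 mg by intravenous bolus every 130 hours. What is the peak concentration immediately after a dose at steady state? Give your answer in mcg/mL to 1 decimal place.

k = ln2/t½ = ln2/36 ≈ 0.019254 h⁻¹; fraction remaining f = e^(−kτ) = e^(−0.019254×130) ≈ 0.0818.
Accumulation ratio R = 1/(1 − f) ≈ 1/0.9182 ≈ 1.0891.
Single-dose peak C₀ = D/Vd = 363/54 ≈ 6.722 mcg/mL.
Steady-state peak Cmax,ss = C₀·R ≈ 6.722 × 1.0891 ≈ 7.321 mcg/mL.

7.3 mcg/mL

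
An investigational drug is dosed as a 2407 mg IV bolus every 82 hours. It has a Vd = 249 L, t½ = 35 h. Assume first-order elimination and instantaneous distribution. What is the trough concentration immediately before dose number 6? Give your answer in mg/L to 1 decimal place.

2.4 mg/L

f = (1/2)^(τ/t½) = (1/2)^(82/35) ≈ 0.1971.
C₀ = D/Vd = 2407/249 ≈ 9.667 mg/L.
Before the 6th dose, 5 doses have been given. Superposition: Cmin = C₀·(f + f² + … + f^5).
≈ 9.667 × (0.1971 + 0.0388 + 0.0077 + 0.0015 + 0.0003) ≈ 9.667 × 0.2454 ≈ 2.372 mg/L.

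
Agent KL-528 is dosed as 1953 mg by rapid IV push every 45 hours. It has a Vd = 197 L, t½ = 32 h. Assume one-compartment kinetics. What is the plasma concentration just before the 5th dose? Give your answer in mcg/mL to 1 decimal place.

5.9 mcg/mL

f = (1/2)^(τ/t½) = (1/2)^(45/32) ≈ 0.3773.
C₀ = D/Vd = 1953/197 ≈ 9.914 mcg/mL.
Before the 5th dose, 4 doses have been given. Superposition: Cmin = C₀·(f + f² + … + f^4).
≈ 9.914 × (0.3773 + 0.1424 + 0.0537 + 0.0203) ≈ 9.914 × 0.5937 ≈ 5.886 mcg/mL.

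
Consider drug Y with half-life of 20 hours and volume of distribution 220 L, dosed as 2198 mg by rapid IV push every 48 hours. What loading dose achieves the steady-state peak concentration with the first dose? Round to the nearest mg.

f = (1/2)^(48/20) ≈ 0.189465; accumulation ratio R = 1/(1−f) ≈ 1.23375.
Loading dose to hit Cmax,ss on first dose: D_load = D_maint·R ≈ 2198 × 1.23375 ≈ 2711.78 mg.

2712 mg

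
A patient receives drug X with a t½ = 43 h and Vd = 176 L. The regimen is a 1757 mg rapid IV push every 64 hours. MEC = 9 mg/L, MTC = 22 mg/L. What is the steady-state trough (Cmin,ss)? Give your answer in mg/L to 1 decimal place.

5.5 mg/L

τ/t½ = 64/43 ≈ 1.4884, so fraction remaining f = (1/2)^(64/43) ≈ 0.3564.
Single-dose peak C₀ = D/Vd = 1757/176 ≈ 9.983 mg/L.
Steady-state trough Cmin,ss = C₀·f/(1−f) ≈ 9.983 × 0.3564/0.6436 ≈ 5.528 mg/L.
Trough 5.5 mg/L vs MEC 9 mg/L: subtherapeutic.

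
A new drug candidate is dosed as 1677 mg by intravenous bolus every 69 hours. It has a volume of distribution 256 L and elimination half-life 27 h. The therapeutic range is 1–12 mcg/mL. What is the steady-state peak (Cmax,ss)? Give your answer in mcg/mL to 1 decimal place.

7.9 mcg/mL

Over one 69-h interval, 69/27 ≈ 2.5556 half-lives elapse, leaving f ≈ 0.1701 of each dose.
At steady state, accumulation factor R = 1/(1 − e^(−kτ)) ≈ 1.2050.
Each bolus raises the concentration by D/Vd = 1677/256 ≈ 6.551 mcg/mL.
Steady-state peak Cmax,ss = C₀·R ≈ 6.551 × 1.2050 ≈ 7.894 mcg/mL.
Peak 7.9 mcg/mL vs MTC 12 mcg/mL: below toxic threshold.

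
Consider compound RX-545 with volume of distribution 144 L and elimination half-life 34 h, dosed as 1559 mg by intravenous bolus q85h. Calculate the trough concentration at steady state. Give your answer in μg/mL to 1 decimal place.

2.3 μg/mL

Over one 85-h interval, 85/34 ≈ 2.5 half-lives elapse, leaving f ≈ 0.1768 of each dose.
Each bolus raises the concentration by D/Vd = 1559/144 ≈ 10.826 μg/mL.
Steady-state trough Cmin,ss = C₀·f/(1−f) ≈ 10.826 × 0.1768/0.8232 ≈ 2.325 μg/mL.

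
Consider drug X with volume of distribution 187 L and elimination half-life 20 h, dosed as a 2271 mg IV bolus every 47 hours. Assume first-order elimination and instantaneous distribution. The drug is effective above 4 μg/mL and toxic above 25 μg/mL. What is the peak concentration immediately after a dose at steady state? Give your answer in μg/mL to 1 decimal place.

15.1 μg/mL

k = ln2/t½ = ln2/20 ≈ 0.034657 h⁻¹; fraction remaining f = e^(−kτ) = e^(−0.034657×47) ≈ 0.1961.
At steady state, accumulation factor R = 1/(1 − e^(−kτ)) ≈ 1.2439.
Each bolus raises the concentration by D/Vd = 2271/187 ≈ 12.144 μg/mL.
Cmax,ss = C₀/(1 − f) ≈ 12.144/0.8039 ≈ 15.106 μg/mL.
Peak 15.1 μg/mL vs MTC 25 μg/mL: below toxic threshold.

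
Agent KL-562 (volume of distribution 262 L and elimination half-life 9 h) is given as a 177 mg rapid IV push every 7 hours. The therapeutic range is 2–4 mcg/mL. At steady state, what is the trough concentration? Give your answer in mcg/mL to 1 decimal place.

0.9 mcg/mL

k = ln2/t½ = ln2/9 ≈ 0.077016 h⁻¹; fraction remaining f = e^(−kτ) = e^(−0.077016×7) ≈ 0.5833.
At steady state, accumulation factor R = 1/(1 − e^(−kτ)) ≈ 2.3998.
Single-dose peak C₀ = D/Vd = 177/262 ≈ 0.676 mcg/mL.
Cmax,ss = C₀/(1 − f) ≈ 0.676/0.4167 ≈ 1.622 mcg/mL.
One interval later, Cmin,ss = Cmax,ss·e^(−kτ) ≈ 1.622 × 0.5833 ≈ 0.946 mcg/mL.
Trough 0.9 mcg/mL vs MEC 2 mcg/mL: subtherapeutic.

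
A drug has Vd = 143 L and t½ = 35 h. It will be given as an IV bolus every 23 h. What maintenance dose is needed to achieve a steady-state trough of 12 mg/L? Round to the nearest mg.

τ/t½ = 23/35 ≈ 0.65714, so f = (1/2)^(23/35) ≈ 0.634133.
Cmin,ss = (D/Vd)·f/(1−f), so D = Cmin,ss·Vd·(1−f)/f.
D = 12 × 143 × (1−f)/f ≈ 12 × 143 × 0.57696 ≈ 990.06 mg.

990 mg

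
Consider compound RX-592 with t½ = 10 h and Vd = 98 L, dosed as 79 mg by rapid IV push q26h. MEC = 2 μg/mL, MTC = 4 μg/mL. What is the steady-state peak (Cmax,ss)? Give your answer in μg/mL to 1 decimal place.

Over one 26-h interval, 26/10 ≈ 2.6 half-lives elapse, leaving f ≈ 0.1649 of each dose.
At steady state, accumulation factor R = 1/(1 − e^(−kτ)) ≈ 1.1975.
Single-dose peak C₀ = D/Vd = 79/98 ≈ 0.806 μg/mL.
Steady-state peak Cmax,ss = C₀·R ≈ 0.806 × 1.1975 ≈ 0.965 μg/mL.
Peak 1.0 μg/mL vs MTC 4 μg/mL: below toxic threshold.

1.0 μg/mL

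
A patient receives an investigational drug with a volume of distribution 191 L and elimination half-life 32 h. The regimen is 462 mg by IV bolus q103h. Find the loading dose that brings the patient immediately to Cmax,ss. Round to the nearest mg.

518 mg

f = (1/2)^(103/32) ≈ 0.107414; accumulation ratio R = 1/(1−f) ≈ 1.12034.
Loading dose to hit Cmax,ss on first dose: D_load = D_maint·R ≈ 462 × 1.12034 ≈ 517.60 mg.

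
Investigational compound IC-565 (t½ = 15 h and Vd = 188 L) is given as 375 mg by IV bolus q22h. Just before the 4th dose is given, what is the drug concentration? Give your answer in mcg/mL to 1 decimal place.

f = (1/2)^(τ/t½) = (1/2)^(22/15) ≈ 0.3618.
C₀ = D/Vd = 375/188 ≈ 1.995 mcg/mL.
Before the 4th dose, 3 doses have been given. Superposition: Cmin = C₀·(f + f² + … + f^3).
≈ 1.995 × (0.3618 + 0.1309 + 0.0474) ≈ 1.995 × 0.5401 ≈ 1.077 mcg/mL.

1.1 mcg/mL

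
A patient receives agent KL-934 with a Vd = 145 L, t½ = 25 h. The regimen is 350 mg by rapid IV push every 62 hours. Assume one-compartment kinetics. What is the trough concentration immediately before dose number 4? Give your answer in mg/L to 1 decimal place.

f = (1/2)^(τ/t½) = (1/2)^(62/25) ≈ 0.1792.
C₀ = D/Vd = 350/145 ≈ 2.414 mg/L.
Before the 4th dose, 3 doses have been given. Superposition: Cmin = C₀·(f + f² + … + f^3).
≈ 2.414 × (0.1792 + 0.0321 + 0.0058) ≈ 2.414 × 0.2171 ≈ 0.524 mg/L.

0.5 mg/L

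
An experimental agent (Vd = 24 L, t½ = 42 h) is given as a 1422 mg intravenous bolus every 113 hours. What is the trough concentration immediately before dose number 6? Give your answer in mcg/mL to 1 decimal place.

10.9 mcg/mL

f = (1/2)^(τ/t½) = (1/2)^(113/42) ≈ 0.1549.
C₀ = D/Vd = 1422/24 ≈ 59.250 mcg/mL.
Before the 6th dose, 5 doses have been given. Superposition: Cmin = C₀·(f + f² + … + f^5).
≈ 59.250 × (0.1549 + 0.0240 + 0.0037 + 0.0006 + 0.0001) ≈ 59.250 × 0.1833 ≈ 10.861 mcg/mL.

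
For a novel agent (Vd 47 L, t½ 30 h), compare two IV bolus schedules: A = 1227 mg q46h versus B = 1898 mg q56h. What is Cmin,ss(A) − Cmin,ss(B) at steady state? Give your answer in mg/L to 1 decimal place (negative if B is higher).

Regimen A: f = (1/2)^(46/30) ≈ 0.3455; Cmin,ss = (1227/47)·f/(1−f) ≈ 13.781 mg/L.
Regimen B: f = (1/2)^(56/30) ≈ 0.2742; Cmin,ss = (1898/47)·f/(1−f) ≈ 15.256 mg/L.
Difference ≈ 13.781 − 15.256 ≈ -1.475 mg/L.

-1.5 mg/L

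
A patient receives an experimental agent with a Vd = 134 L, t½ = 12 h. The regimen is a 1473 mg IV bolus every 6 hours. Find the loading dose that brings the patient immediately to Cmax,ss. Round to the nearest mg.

f = (1/2)^(6/12) ≈ 0.707107; accumulation ratio R = 1/(1−f) ≈ 3.41422.
Loading dose to hit Cmax,ss on first dose: D_load = D_maint·R ≈ 1473 × 3.41422 ≈ 5029.15 mg.

5029 mg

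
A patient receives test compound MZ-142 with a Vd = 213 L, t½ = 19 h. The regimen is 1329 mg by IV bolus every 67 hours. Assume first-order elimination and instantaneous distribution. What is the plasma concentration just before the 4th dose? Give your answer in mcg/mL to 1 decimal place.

0.6 mcg/mL

f = (1/2)^(τ/t½) = (1/2)^(67/19) ≈ 0.0868.
C₀ = D/Vd = 1329/213 ≈ 6.239 mcg/mL.
Before the 4th dose, 3 doses have been given. Superposition: Cmin = C₀·(f + f² + … + f^3).
≈ 6.239 × (0.0868 + 0.0075 + 0.0007) ≈ 6.239 × 0.0950 ≈ 0.593 mcg/mL.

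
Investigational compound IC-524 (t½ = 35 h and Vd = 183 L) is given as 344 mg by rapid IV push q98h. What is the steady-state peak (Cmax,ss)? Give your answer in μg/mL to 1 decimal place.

2.2 μg/mL

Over one 98-h interval, 98/35 ≈ 2.8 half-lives elapse, leaving f ≈ 0.1436 of each dose.
At steady state, accumulation factor R = 1/(1 − e^(−kτ)) ≈ 1.1677.
Single-dose peak C₀ = D/Vd = 344/183 ≈ 1.880 μg/mL.
Steady-state peak Cmax,ss = C₀·R ≈ 1.880 × 1.1677 ≈ 2.195 μg/mL.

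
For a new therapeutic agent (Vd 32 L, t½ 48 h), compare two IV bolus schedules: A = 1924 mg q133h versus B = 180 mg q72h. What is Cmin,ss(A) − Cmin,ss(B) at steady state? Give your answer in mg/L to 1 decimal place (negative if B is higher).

7.2 mg/L

Regimen A: f = (1/2)^(133/48) ≈ 0.1465; Cmin,ss = (1924/32)·f/(1−f) ≈ 10.320 mg/L.
Regimen B: f = (1/2)^(72/48) ≈ 0.3536; Cmin,ss = (180/32)·f/(1−f) ≈ 3.077 mg/L.
Difference ≈ 10.320 − 3.077 ≈ 7.243 mg/L.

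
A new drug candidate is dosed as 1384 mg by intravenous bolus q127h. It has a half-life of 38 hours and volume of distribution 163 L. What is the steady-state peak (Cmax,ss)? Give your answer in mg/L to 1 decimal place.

Over one 127-h interval, 127/38 ≈ 3.3421 half-lives elapse, leaving f ≈ 0.0986 of each dose.
At steady state, accumulation factor R = 1/(1 − e^(−kτ)) ≈ 1.1094.
Single-dose peak C₀ = D/Vd = 1384/163 ≈ 8.491 mg/L.
Steady-state peak Cmax,ss = C₀·R ≈ 8.491 × 1.1094 ≈ 9.420 mg/L.

9.4 mg/L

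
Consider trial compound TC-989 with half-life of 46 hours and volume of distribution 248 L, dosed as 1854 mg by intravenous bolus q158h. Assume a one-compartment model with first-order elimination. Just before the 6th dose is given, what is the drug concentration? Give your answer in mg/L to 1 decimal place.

0.8 mg/L

f = (1/2)^(τ/t½) = (1/2)^(158/46) ≈ 0.0925.
C₀ = D/Vd = 1854/248 ≈ 7.476 mg/L.
Before the 6th dose, 5 doses have been given. Superposition: Cmin = C₀·(f + f² + … + f^5).
≈ 7.476 × (0.0925 + 0.0086 + 0.0008 + 0.0001 + 0.0000) ≈ 7.476 × 0.1020 ≈ 0.763 mg/L.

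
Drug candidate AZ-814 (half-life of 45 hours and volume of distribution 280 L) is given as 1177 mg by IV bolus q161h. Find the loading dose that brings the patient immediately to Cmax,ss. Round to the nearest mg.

1285 mg

f = (1/2)^(161/45) ≈ 0.083749; accumulation ratio R = 1/(1−f) ≈ 1.09140.
Loading dose to hit Cmax,ss on first dose: D_load = D_maint·R ≈ 1177 × 1.09140 ≈ 1284.58 mg.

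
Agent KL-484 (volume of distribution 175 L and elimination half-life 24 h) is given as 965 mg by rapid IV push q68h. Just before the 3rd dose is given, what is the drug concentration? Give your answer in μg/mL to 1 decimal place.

0.9 μg/mL

f = (1/2)^(τ/t½) = (1/2)^(68/24) ≈ 0.1403.
C₀ = D/Vd = 965/175 ≈ 5.514 μg/mL.
Before the 3rd dose, 2 doses have been given. Superposition: Cmin = C₀·(f + f²).
≈ 5.514 × (0.1403 + 0.0197) ≈ 5.514 × 0.1600 ≈ 0.882 μg/mL.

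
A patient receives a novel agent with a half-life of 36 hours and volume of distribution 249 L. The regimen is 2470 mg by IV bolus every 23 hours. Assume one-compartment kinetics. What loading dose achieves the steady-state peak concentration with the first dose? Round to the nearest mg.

6903 mg

f = (1/2)^(23/36) ≈ 0.642207; accumulation ratio R = 1/(1−f) ≈ 2.79491.
Loading dose to hit Cmax,ss on first dose: D_load = D_maint·R ≈ 2470 × 2.79491 ≈ 6903.43 mg.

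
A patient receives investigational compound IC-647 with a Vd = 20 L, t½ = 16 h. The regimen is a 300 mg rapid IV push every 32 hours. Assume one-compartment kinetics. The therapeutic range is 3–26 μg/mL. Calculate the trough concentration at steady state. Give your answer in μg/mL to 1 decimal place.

τ = 32 h = 2 half-lives, so f = (1/2)^2 = 0.25.
Accumulation ratio R = 1/(1 − f) = 1/0.75 = 4/3.
Single-dose peak C₀ = D/Vd = 300/20 = 15 μg/mL.
Steady-state peak Cmax,ss = C₀·R = 15 × 4/3 ≈ 20.000 μg/mL.
Steady-state trough Cmin,ss = Cmax,ss·f ≈ 20.000 × 0.25 ≈ 5.000 μg/mL.
Trough 5.0 μg/mL vs MEC 3 μg/mL: adequate.

5.0 μg/mL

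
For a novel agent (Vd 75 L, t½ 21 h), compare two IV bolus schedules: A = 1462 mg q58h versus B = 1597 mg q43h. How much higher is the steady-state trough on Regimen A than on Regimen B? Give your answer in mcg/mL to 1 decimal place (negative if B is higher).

-3.4 mcg/mL

Regimen A: f = (1/2)^(58/21) ≈ 0.1474; Cmin,ss = (1462/75)·f/(1−f) ≈ 3.370 mcg/mL.
Regimen B: f = (1/2)^(43/21) ≈ 0.2419; Cmin,ss = (1597/75)·f/(1−f) ≈ 6.794 mcg/mL.
Difference ≈ 3.370 − 6.794 ≈ -3.424 mcg/mL.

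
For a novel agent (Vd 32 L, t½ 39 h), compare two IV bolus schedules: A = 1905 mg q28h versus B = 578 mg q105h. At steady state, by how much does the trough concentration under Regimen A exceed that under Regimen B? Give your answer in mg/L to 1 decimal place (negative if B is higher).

89.0 mg/L

Regimen A: f = (1/2)^(28/39) ≈ 0.6080; Cmin,ss = (1905/32)·f/(1−f) ≈ 92.334 mg/L.
Regimen B: f = (1/2)^(105/39) ≈ 0.1547; Cmin,ss = (578/32)·f/(1−f) ≈ 3.306 mg/L.
Difference ≈ 92.334 − 3.306 ≈ 89.028 mg/L.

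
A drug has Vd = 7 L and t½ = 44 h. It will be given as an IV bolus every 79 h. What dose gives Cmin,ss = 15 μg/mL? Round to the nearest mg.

259 mg

τ/t½ = 79/44 ≈ 1.7955, so f = (1/2)^(79/44) ≈ 0.288081.
Cmin,ss = (D/Vd)·f/(1−f), so D = Cmin,ss·Vd·(1−f)/f.
D = 15 × 7 × (1−f)/f ≈ 15 × 7 × 2.47125 ≈ 259.48 mg.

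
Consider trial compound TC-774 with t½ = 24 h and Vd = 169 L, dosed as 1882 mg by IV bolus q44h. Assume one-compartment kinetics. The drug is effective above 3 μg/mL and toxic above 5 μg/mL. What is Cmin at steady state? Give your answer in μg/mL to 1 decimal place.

4.3 μg/mL

Over one 44-h interval, 44/24 ≈ 1.8333 half-lives elapse, leaving f ≈ 0.2806 of each dose.
Single-dose peak C₀ = D/Vd = 1882/169 ≈ 11.136 μg/mL.
Steady-state trough Cmin,ss = C₀·f/(1−f) ≈ 11.136 × 0.2806/0.7194 ≈ 4.344 μg/mL.
Trough 4.3 μg/mL vs MEC 3 μg/mL: adequate.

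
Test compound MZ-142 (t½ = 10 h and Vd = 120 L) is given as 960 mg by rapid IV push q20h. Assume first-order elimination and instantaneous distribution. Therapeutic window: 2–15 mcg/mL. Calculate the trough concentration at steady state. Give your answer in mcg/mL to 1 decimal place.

The dosing interval is 2 half-lives, so f = 2^(−2) = 0.25.
At steady state, R = 1/(1 − 0.25) = 4/3.
Single-dose peak C₀ = D/Vd = 960/120 = 8 mcg/mL.
Steady-state peak Cmax,ss = C₀·R = 8 × 4/3 ≈ 10.667 mcg/mL.
Steady-state trough Cmin,ss = Cmax,ss·f ≈ 10.667 × 0.25 ≈ 2.667 mcg/mL.
Trough 2.7 mcg/mL vs MEC 2 mcg/mL: adequate.

2.7 mcg/mL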